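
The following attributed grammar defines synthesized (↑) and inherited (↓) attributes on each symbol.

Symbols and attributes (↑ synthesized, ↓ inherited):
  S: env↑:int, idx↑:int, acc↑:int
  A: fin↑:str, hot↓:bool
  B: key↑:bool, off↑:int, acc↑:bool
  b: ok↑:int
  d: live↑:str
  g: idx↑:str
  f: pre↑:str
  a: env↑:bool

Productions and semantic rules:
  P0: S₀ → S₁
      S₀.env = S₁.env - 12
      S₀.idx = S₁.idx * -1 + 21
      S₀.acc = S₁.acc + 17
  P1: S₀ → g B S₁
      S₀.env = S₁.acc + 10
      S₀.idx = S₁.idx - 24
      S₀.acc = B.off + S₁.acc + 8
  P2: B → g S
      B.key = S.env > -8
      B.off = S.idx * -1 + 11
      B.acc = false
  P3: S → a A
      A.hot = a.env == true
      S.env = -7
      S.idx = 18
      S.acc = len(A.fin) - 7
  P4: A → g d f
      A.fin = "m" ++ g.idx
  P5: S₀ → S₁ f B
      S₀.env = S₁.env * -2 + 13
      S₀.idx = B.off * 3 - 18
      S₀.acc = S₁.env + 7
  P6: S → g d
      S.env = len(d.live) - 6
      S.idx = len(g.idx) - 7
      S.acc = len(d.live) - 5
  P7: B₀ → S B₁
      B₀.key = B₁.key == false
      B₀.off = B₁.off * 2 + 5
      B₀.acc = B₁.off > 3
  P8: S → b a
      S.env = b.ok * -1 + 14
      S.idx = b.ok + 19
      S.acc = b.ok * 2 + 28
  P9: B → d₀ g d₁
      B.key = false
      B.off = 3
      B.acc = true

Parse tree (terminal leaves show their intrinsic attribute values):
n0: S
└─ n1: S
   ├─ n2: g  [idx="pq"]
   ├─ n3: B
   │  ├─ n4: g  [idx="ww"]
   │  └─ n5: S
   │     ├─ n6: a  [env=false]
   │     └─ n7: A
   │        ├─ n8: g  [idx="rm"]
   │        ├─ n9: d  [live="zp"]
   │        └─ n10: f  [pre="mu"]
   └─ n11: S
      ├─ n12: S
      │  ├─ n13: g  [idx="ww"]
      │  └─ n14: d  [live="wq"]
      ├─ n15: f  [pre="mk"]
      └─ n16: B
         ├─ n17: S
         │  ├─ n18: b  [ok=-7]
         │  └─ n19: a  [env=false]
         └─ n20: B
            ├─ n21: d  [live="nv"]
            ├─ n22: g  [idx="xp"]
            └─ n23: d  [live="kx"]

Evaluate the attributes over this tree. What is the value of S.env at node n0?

1. n2.idx = "pq"  [terminal]
2. n4.idx = "ww"  [terminal]
3. n6.env = false  [terminal]
4. n7.hot = false  [a.env == true]
5. n8.idx = "rm"  [terminal]
6. n9.live = "zp"  [terminal]
7. n10.pre = "mu"  [terminal]
8. n7.fin = "mrm"  ["m" ++ g.idx]
9. n5.env = -7  [-7]
10. n5.idx = 18  [18]
11. n5.acc = -4  [len(A.fin) - 7]
12. n3.key = true  [S.env > -8]
13. n3.off = -7  [S.idx * -1 + 11]
14. n3.acc = false  [false]
15. n13.idx = "ww"  [terminal]
16. n14.live = "wq"  [terminal]
17. n12.env = -4  [len(d.live) - 6]
18. n12.idx = -5  [len(g.idx) - 7]
19. n12.acc = -3  [len(d.live) - 5]
20. n15.pre = "mk"  [terminal]
21. n18.ok = -7  [terminal]
22. n19.env = false  [terminal]
23. n17.env = 21  [b.ok * -1 + 14]
24. n17.idx = 12  [b.ok + 19]
25. n17.acc = 14  [b.ok * 2 + 28]
26. n21.live = "nv"  [terminal]
27. n22.idx = "xp"  [terminal]
28. n23.live = "kx"  [terminal]
29. n20.key = false  [false]
30. n20.off = 3  [3]
31. n20.acc = true  [true]
32. n16.key = true  [B₁.key == false]
33. n16.off = 11  [B₁.off * 2 + 5]
34. n16.acc = false  [B₁.off > 3]
35. n11.env = 21  [S₁.env * -2 + 13]
36. n11.idx = 15  [B.off * 3 - 18]
37. n11.acc = 3  [S₁.env + 7]
38. n1.env = 13  [S₁.acc + 10]
39. n1.idx = -9  [S₁.idx - 24]
40. n1.acc = 4  [B.off + S₁.acc + 8]
41. n0.env = 1  [S₁.env - 12]
42. n0.idx = 30  [S₁.idx * -1 + 21]
43. n0.acc = 21  [S₁.acc + 17]

1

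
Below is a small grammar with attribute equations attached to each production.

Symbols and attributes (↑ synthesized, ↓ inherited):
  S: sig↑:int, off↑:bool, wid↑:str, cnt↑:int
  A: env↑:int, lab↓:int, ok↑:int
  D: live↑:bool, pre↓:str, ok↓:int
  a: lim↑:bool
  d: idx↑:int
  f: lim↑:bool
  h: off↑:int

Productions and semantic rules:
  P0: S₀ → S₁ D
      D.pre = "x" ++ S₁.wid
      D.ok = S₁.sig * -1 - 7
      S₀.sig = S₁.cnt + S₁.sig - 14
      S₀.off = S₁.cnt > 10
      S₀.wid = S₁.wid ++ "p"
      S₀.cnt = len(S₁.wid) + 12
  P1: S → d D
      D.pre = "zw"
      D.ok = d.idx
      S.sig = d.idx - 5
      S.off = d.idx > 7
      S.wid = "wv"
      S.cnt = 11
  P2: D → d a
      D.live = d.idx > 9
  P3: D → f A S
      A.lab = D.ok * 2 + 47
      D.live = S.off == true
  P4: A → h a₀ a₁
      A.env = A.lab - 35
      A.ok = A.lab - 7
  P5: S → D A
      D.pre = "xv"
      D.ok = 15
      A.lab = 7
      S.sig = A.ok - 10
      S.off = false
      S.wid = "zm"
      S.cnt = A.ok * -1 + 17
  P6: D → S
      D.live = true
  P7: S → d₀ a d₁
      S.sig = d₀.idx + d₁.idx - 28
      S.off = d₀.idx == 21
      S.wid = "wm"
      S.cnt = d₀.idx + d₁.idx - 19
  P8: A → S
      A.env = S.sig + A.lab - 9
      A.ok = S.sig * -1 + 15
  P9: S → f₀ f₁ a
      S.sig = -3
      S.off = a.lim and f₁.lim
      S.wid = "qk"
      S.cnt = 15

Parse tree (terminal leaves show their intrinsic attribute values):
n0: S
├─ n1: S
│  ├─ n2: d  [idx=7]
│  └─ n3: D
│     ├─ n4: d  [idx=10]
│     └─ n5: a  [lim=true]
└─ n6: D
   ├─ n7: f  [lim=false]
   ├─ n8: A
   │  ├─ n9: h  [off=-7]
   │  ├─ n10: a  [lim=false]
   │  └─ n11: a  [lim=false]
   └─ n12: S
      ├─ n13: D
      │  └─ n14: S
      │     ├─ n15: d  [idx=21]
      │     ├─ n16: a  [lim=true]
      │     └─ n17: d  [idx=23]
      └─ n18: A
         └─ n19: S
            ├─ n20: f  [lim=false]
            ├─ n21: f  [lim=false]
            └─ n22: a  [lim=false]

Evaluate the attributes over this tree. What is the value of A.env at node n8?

-6

1. n2.idx = 7  [terminal]
2. n3.pre = "zw"  ["zw"]
3. n3.ok = 7  [d.idx]
4. n4.idx = 10  [terminal]
5. n5.lim = true  [terminal]
6. n3.live = true  [d.idx > 9]
7. n1.sig = 2  [d.idx - 5]
8. n1.off = false  [d.idx > 7]
9. n1.wid = "wv"  ["wv"]
10. n1.cnt = 11  [11]
11. n6.pre = "xwv"  ["x" ++ S₁.wid]
12. n6.ok = -9  [S₁.sig * -1 - 7]
13. n7.lim = false  [terminal]
14. n8.lab = 29  [D.ok * 2 + 47]
15. n9.off = -7  [terminal]
16. n10.lim = false  [terminal]
17. n11.lim = false  [terminal]
18. n8.env = -6  [A.lab - 35]
19. n8.ok = 22  [A.lab - 7]
20. n13.pre = "xv"  ["xv"]
21. n13.ok = 15  [15]
22. n15.idx = 21  [terminal]
23. n16.lim = true  [terminal]
24. n17.idx = 23  [terminal]
25. n14.sig = 16  [d₀.idx + d₁.idx - 28]
26. n14.off = true  [d₀.idx == 21]
27. n14.wid = "wm"  ["wm"]
28. n14.cnt = 25  [d₀.idx + d₁.idx - 19]
29. n13.live = true  [true]
30. n18.lab = 7  [7]
31. n20.lim = false  [terminal]
32. n21.lim = false  [terminal]
33. n22.lim = false  [terminal]
34. n19.sig = -3  [-3]
35. n19.off = false  [a.lim and f₁.lim]
36. n19.wid = "qk"  ["qk"]
37. n19.cnt = 15  [15]
38. n18.env = -5  [S.sig + A.lab - 9]
39. n18.ok = 18  [S.sig * -1 + 15]
40. n12.sig = 8  [A.ok - 10]
41. n12.off = false  [false]
42. n12.wid = "zm"  ["zm"]
43. n12.cnt = -1  [A.ok * -1 + 17]
44. n6.live = false  [S.off == true]
45. n0.sig = -1  [S₁.cnt + S₁.sig - 14]
46. n0.off = true  [S₁.cnt > 10]
47. n0.wid = "wvp"  [S₁.wid ++ "p"]
48. n0.cnt = 14  [len(S₁.wid) + 12]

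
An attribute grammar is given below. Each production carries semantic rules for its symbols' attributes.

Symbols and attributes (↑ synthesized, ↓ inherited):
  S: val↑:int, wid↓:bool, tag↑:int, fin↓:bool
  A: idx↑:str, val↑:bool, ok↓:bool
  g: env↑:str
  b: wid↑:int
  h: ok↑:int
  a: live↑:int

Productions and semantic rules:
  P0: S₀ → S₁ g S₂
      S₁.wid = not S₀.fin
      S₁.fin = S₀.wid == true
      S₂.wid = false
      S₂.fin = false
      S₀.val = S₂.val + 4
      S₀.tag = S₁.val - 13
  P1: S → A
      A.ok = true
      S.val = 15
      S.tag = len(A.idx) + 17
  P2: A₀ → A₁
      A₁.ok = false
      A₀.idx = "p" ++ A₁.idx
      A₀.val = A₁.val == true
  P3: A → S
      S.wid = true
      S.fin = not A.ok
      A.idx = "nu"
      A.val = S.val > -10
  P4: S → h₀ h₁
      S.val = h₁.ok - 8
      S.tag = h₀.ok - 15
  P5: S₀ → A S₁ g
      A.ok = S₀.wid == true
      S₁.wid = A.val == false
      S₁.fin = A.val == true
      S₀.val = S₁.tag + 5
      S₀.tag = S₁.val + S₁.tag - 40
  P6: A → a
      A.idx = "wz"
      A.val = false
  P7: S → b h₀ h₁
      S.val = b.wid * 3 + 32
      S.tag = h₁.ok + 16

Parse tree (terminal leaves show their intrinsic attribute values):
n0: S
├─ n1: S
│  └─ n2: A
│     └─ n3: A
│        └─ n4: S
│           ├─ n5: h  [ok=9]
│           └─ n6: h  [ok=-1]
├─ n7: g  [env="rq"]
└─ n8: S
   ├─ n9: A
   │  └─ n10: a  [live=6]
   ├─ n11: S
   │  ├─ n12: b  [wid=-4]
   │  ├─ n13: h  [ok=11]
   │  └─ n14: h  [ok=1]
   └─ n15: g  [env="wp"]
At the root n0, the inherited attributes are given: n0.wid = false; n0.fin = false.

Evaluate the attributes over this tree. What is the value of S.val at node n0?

1. n0.wid = false  [given at root]
2. n0.fin = false  [given at root]
3. n1.wid = true  [not S₀.fin]
4. n1.fin = false  [S₀.wid == true]
5. n2.ok = true  [true]
6. n3.ok = false  [false]
7. n4.wid = true  [true]
8. n4.fin = true  [not A.ok]
9. n5.ok = 9  [terminal]
10. n6.ok = -1  [terminal]
11. n4.val = -9  [h₁.ok - 8]
12. n4.tag = -6  [h₀.ok - 15]
13. n3.idx = "nu"  ["nu"]
14. n3.val = true  [S.val > -10]
15. n2.idx = "pnu"  ["p" ++ A₁.idx]
16. n2.val = true  [A₁.val == true]
17. n1.val = 15  [15]
18. n1.tag = 20  [len(A.idx) + 17]
19. n7.env = "rq"  [terminal]
20. n8.wid = false  [false]
21. n8.fin = false  [false]
22. n9.ok = false  [S₀.wid == true]
23. n10.live = 6  [terminal]
24. n9.idx = "wz"  ["wz"]
25. n9.val = false  [false]
26. n11.wid = true  [A.val == false]
27. n11.fin = false  [A.val == true]
28. n12.wid = -4  [terminal]
29. n13.ok = 11  [terminal]
30. n14.ok = 1  [terminal]
31. n11.val = 20  [b.wid * 3 + 32]
32. n11.tag = 17  [h₁.ok + 16]
33. n15.env = "wp"  [terminal]
34. n8.val = 22  [S₁.tag + 5]
35. n8.tag = -3  [S₁.val + S₁.tag - 40]
36. n0.val = 26  [S₂.val + 4]
37. n0.tag = 2  [S₁.val - 13]

26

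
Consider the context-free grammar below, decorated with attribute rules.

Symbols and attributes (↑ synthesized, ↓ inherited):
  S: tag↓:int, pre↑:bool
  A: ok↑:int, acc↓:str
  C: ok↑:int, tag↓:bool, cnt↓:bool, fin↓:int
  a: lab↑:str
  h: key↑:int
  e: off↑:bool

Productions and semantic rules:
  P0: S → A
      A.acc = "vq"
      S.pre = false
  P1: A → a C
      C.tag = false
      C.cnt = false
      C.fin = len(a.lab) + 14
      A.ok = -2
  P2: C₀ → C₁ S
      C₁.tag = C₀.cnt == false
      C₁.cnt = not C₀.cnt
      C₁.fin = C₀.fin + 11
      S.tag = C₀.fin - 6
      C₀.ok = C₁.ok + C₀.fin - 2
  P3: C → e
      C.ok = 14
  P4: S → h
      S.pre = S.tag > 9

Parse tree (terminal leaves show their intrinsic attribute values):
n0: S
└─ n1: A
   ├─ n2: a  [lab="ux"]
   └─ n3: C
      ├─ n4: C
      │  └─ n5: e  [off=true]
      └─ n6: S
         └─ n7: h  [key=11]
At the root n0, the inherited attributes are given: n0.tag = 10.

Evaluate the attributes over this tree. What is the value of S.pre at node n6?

1. n0.tag = 10  [given at root]
2. n1.acc = "vq"  ["vq"]
3. n2.lab = "ux"  [terminal]
4. n3.tag = false  [false]
5. n3.cnt = false  [false]
6. n3.fin = 16  [len(a.lab) + 14]
7. n4.tag = true  [C₀.cnt == false]
8. n4.cnt = true  [not C₀.cnt]
9. n4.fin = 27  [C₀.fin + 11]
10. n5.off = true  [terminal]
11. n4.ok = 14  [14]
12. n6.tag = 10  [C₀.fin - 6]
13. n7.key = 11  [terminal]
14. n6.pre = true  [S.tag > 9]
15. n3.ok = 28  [C₁.ok + C₀.fin - 2]
16. n1.ok = -2  [-2]
17. n0.pre = false  [false]

true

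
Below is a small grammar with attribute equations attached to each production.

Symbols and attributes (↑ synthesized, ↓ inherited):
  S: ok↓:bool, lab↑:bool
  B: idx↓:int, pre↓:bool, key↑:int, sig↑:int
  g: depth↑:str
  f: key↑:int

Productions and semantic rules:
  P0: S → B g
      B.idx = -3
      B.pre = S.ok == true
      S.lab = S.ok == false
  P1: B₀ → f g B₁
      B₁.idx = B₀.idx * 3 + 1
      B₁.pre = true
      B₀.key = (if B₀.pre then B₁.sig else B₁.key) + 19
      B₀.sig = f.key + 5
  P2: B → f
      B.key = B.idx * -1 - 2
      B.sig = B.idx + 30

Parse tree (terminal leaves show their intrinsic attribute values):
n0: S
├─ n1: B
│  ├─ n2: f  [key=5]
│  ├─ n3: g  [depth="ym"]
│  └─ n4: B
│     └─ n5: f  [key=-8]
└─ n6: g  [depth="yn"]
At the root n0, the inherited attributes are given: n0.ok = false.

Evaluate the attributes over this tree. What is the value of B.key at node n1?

1. n0.ok = false  [given at root]
2. n1.idx = -3  [-3]
3. n1.pre = false  [S.ok == true]
4. n2.key = 5  [terminal]
5. n3.depth = "ym"  [terminal]
6. n4.idx = -8  [B₀.idx * 3 + 1]
7. n4.pre = true  [true]
8. n5.key = -8  [terminal]
9. n4.key = 6  [B.idx * -1 - 2]
10. n4.sig = 22  [B.idx + 30]
11. n1.key = 25  [(if B₀.pre then B₁.sig else B₁.key) + 19]
12. n1.sig = 10  [f.key + 5]
13. n6.depth = "yn"  [terminal]
14. n0.lab = true  [S.ok == false]

25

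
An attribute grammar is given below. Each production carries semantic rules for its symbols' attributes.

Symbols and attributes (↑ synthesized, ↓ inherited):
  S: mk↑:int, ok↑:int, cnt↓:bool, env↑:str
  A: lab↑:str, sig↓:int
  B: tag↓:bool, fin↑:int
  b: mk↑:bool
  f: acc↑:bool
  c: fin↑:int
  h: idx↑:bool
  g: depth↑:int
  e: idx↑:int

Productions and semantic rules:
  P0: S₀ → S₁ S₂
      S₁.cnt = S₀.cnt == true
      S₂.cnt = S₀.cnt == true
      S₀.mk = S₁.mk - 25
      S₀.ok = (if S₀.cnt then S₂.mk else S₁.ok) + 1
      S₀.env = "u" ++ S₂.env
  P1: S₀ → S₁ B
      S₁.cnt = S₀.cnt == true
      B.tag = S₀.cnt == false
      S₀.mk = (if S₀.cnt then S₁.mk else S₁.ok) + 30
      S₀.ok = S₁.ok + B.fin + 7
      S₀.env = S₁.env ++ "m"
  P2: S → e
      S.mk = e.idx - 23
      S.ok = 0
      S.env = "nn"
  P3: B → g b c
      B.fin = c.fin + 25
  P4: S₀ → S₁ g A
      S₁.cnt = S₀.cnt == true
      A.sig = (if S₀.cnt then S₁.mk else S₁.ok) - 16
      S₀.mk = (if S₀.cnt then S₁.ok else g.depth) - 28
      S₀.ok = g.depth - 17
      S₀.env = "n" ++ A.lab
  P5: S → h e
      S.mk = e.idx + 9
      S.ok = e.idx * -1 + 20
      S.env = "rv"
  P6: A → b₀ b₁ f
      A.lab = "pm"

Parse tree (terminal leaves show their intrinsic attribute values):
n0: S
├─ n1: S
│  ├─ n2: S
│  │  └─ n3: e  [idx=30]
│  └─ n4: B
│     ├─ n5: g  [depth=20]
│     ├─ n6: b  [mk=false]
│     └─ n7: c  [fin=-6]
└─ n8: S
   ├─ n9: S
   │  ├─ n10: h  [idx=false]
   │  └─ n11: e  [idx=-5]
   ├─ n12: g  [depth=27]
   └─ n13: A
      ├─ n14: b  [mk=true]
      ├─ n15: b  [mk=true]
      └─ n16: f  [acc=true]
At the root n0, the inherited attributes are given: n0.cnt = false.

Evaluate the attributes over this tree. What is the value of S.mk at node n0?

5

1. n0.cnt = false  [given at root]
2. n1.cnt = false  [S₀.cnt == true]
3. n2.cnt = false  [S₀.cnt == true]
4. n3.idx = 30  [terminal]
5. n2.mk = 7  [e.idx - 23]
6. n2.ok = 0  [0]
7. n2.env = "nn"  ["nn"]
8. n4.tag = true  [S₀.cnt == false]
9. n5.depth = 20  [terminal]
10. n6.mk = false  [terminal]
11. n7.fin = -6  [terminal]
12. n4.fin = 19  [c.fin + 25]
13. n1.mk = 30  [(if S₀.cnt then S₁.mk else S₁.ok) + 30]
14. n1.ok = 26  [S₁.ok + B.fin + 7]
15. n1.env = "nnm"  [S₁.env ++ "m"]
16. n8.cnt = false  [S₀.cnt == true]
17. n9.cnt = false  [S₀.cnt == true]
18. n10.idx = false  [terminal]
19. n11.idx = -5  [terminal]
20. n9.mk = 4  [e.idx + 9]
21. n9.ok = 25  [e.idx * -1 + 20]
22. n9.env = "rv"  ["rv"]
23. n12.depth = 27  [terminal]
24. n13.sig = 9  [(if S₀.cnt then S₁.mk else S₁.ok) - 16]
25. n14.mk = true  [terminal]
26. n15.mk = true  [terminal]
27. n16.acc = true  [terminal]
28. n13.lab = "pm"  ["pm"]
29. n8.mk = -1  [(if S₀.cnt then S₁.ok else g.depth) - 28]
30. n8.ok = 10  [g.depth - 17]
31. n8.env = "npm"  ["n" ++ A.lab]
32. n0.mk = 5  [S₁.mk - 25]
33. n0.ok = 27  [(if S₀.cnt then S₂.mk else S₁.ok) + 1]
34. n0.env = "unpm"  ["u" ++ S₂.env]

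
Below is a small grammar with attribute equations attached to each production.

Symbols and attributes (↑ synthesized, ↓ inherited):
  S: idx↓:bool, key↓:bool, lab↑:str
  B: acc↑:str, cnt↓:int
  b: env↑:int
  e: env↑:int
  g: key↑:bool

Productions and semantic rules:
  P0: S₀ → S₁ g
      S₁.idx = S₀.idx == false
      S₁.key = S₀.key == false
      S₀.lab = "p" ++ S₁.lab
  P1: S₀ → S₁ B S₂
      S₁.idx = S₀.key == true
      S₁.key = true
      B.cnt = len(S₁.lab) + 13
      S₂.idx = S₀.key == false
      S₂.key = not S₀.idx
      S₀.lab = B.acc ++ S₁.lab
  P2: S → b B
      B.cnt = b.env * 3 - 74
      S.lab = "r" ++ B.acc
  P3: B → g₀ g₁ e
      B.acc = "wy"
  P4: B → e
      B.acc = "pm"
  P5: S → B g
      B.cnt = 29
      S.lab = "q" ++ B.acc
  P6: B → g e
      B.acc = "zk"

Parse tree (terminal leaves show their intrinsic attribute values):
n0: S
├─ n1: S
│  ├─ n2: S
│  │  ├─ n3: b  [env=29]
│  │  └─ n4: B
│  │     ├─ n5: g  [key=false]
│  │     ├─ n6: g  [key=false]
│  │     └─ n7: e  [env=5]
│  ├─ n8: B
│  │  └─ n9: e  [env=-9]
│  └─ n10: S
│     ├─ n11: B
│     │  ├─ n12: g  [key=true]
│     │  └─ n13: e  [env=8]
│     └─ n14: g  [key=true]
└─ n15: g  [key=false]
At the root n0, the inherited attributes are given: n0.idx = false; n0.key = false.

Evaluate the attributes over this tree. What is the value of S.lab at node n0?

1. n0.idx = false  [given at root]
2. n0.key = false  [given at root]
3. n1.idx = true  [S₀.idx == false]
4. n1.key = true  [S₀.key == false]
5. n2.idx = true  [S₀.key == true]
6. n2.key = true  [true]
7. n3.env = 29  [terminal]
8. n4.cnt = 13  [b.env * 3 - 74]
9. n5.key = false  [terminal]
10. n6.key = false  [terminal]
11. n7.env = 5  [terminal]
12. n4.acc = "wy"  ["wy"]
13. n2.lab = "rwy"  ["r" ++ B.acc]
14. n8.cnt = 16  [len(S₁.lab) + 13]
15. n9.env = -9  [terminal]
16. n8.acc = "pm"  ["pm"]
17. n10.idx = false  [S₀.key == false]
18. n10.key = false  [not S₀.idx]
19. n11.cnt = 29  [29]
20. n12.key = true  [terminal]
21. n13.env = 8  [terminal]
22. n11.acc = "zk"  ["zk"]
23. n14.key = true  [terminal]
24. n10.lab = "qzk"  ["q" ++ B.acc]
25. n1.lab = "pmrwy"  [B.acc ++ S₁.lab]
26. n15.key = false  [terminal]
27. n0.lab = "ppmrwy"  ["p" ++ S₁.lab]

"ppmrwy"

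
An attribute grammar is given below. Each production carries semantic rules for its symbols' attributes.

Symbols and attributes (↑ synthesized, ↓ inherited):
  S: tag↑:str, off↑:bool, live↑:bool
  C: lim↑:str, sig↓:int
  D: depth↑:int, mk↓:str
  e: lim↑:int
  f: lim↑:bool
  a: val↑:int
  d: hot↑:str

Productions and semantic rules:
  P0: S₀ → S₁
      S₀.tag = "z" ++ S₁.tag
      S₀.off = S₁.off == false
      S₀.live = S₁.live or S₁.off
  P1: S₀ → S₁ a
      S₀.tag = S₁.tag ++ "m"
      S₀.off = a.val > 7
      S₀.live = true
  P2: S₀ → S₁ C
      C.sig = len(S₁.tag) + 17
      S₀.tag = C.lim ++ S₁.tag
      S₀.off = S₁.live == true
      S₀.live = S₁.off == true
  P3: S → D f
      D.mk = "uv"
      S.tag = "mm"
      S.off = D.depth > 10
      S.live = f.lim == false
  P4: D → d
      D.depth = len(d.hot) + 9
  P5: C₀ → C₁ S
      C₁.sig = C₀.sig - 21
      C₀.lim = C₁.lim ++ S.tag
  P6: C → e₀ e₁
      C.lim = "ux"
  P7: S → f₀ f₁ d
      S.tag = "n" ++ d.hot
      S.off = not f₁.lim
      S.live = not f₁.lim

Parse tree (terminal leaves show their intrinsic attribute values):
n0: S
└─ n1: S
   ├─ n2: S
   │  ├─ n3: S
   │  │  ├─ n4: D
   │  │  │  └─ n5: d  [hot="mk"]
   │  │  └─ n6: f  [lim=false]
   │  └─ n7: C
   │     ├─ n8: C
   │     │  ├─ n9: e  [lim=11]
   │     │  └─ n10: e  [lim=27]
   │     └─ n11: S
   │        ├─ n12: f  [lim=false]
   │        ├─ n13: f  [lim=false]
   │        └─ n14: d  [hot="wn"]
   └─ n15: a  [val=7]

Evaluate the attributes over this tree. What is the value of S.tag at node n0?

1. n4.mk = "uv"  ["uv"]
2. n5.hot = "mk"  [terminal]
3. n4.depth = 11  [len(d.hot) + 9]
4. n6.lim = false  [terminal]
5. n3.tag = "mm"  ["mm"]
6. n3.off = true  [D.depth > 10]
7. n3.live = true  [f.lim == false]
8. n7.sig = 19  [len(S₁.tag) + 17]
9. n8.sig = -2  [C₀.sig - 21]
10. n9.lim = 11  [terminal]
11. n10.lim = 27  [terminal]
12. n8.lim = "ux"  ["ux"]
13. n12.lim = false  [terminal]
14. n13.lim = false  [terminal]
15. n14.hot = "wn"  [terminal]
16. n11.tag = "nwn"  ["n" ++ d.hot]
17. n11.off = true  [not f₁.lim]
18. n11.live = true  [not f₁.lim]
19. n7.lim = "uxnwn"  [C₁.lim ++ S.tag]
20. n2.tag = "uxnwnmm"  [C.lim ++ S₁.tag]
21. n2.off = true  [S₁.live == true]
22. n2.live = true  [S₁.off == true]
23. n15.val = 7  [terminal]
24. n1.tag = "uxnwnmmm"  [S₁.tag ++ "m"]
25. n1.off = false  [a.val > 7]
26. n1.live = true  [true]
27. n0.tag = "zuxnwnmmm"  ["z" ++ S₁.tag]
28. n0.off = true  [S₁.off == false]
29. n0.live = true  [S₁.live or S₁.off]

"zuxnwnmmm"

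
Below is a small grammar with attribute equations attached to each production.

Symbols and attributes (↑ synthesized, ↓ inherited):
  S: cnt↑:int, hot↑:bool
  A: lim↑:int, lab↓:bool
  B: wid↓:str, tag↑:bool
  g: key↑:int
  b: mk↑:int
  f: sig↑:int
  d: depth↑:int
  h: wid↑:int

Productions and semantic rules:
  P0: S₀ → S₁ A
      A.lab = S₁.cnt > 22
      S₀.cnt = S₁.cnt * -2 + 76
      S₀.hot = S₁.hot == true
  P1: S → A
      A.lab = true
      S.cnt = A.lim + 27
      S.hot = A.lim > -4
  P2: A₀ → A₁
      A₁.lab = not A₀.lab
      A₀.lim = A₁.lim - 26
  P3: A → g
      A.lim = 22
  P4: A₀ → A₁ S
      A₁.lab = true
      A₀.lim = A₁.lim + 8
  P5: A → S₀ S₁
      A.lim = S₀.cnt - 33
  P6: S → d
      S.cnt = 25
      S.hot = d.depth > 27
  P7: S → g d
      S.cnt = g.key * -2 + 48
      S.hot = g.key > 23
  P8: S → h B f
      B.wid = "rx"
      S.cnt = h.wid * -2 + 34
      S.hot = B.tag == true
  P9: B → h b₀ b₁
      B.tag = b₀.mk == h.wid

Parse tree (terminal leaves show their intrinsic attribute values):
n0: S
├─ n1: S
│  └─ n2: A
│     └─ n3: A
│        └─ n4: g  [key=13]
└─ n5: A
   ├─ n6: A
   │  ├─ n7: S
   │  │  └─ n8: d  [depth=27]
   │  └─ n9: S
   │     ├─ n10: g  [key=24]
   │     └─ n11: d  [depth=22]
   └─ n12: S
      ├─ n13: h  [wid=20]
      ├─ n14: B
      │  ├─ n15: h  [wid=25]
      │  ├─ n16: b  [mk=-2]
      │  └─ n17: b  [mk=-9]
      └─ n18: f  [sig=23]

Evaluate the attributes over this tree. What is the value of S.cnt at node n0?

1. n2.lab = true  [true]
2. n3.lab = false  [not A₀.lab]
3. n4.key = 13  [terminal]
4. n3.lim = 22  [22]
5. n2.lim = -4  [A₁.lim - 26]
6. n1.cnt = 23  [A.lim + 27]
7. n1.hot = false  [A.lim > -4]
8. n5.lab = true  [S₁.cnt > 22]
9. n6.lab = true  [true]
10. n8.depth = 27  [terminal]
11. n7.cnt = 25  [25]
12. n7.hot = false  [d.depth > 27]
13. n10.key = 24  [terminal]
14. n11.depth = 22  [terminal]
15. n9.cnt = 0  [g.key * -2 + 48]
16. n9.hot = true  [g.key > 23]
17. n6.lim = -8  [S₀.cnt - 33]
18. n13.wid = 20  [terminal]
19. n14.wid = "rx"  ["rx"]
20. n15.wid = 25  [terminal]
21. n16.mk = -2  [terminal]
22. n17.mk = -9  [terminal]
23. n14.tag = false  [b₀.mk == h.wid]
24. n18.sig = 23  [terminal]
25. n12.cnt = -6  [h.wid * -2 + 34]
26. n12.hot = false  [B.tag == true]
27. n5.lim = 0  [A₁.lim + 8]
28. n0.cnt = 30  [S₁.cnt * -2 + 76]
29. n0.hot = false  [S₁.hot == true]

30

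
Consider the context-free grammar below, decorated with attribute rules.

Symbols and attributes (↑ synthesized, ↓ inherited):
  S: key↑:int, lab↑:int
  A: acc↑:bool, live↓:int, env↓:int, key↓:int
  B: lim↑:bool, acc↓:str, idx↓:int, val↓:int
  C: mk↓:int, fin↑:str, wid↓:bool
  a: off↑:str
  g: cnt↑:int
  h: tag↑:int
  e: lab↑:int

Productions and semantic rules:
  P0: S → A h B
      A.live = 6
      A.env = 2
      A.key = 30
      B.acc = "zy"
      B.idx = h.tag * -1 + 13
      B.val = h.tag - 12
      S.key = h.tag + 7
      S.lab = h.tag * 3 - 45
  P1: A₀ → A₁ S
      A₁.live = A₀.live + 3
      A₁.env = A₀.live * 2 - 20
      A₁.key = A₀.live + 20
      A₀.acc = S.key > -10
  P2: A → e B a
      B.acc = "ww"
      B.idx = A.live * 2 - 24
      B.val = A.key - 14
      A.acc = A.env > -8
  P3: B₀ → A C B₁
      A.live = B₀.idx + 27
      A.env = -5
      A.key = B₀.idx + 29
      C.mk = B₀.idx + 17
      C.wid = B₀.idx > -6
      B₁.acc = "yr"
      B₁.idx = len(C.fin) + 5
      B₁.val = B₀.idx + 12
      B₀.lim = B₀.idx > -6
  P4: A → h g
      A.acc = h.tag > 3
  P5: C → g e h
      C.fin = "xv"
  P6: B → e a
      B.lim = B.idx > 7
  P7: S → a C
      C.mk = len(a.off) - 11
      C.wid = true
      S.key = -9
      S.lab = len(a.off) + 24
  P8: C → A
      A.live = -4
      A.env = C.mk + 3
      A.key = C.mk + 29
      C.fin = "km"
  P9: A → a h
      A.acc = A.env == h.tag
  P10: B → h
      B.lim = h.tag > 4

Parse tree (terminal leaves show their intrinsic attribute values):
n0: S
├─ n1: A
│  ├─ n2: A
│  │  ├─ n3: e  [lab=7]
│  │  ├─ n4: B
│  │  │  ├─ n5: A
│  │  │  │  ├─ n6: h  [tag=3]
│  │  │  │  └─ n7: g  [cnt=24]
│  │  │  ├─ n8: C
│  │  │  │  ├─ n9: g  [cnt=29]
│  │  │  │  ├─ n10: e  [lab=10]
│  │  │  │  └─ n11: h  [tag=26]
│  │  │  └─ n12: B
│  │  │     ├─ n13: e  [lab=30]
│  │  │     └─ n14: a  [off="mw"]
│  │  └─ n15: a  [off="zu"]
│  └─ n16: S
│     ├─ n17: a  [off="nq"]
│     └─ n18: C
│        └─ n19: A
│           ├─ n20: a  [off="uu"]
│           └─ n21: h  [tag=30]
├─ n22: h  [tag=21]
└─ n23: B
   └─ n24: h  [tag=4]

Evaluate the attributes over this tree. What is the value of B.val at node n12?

6

1. n1.live = 6  [6]
2. n1.env = 2  [2]
3. n1.key = 30  [30]
4. n2.live = 9  [A₀.live + 3]
5. n2.env = -8  [A₀.live * 2 - 20]
6. n2.key = 26  [A₀.live + 20]
7. n3.lab = 7  [terminal]
8. n4.acc = "ww"  ["ww"]
9. n4.idx = -6  [A.live * 2 - 24]
10. n4.val = 12  [A.key - 14]
11. n5.live = 21  [B₀.idx + 27]
12. n5.env = -5  [-5]
13. n5.key = 23  [B₀.idx + 29]
14. n6.tag = 3  [terminal]
15. n7.cnt = 24  [terminal]
16. n5.acc = false  [h.tag > 3]
17. n8.mk = 11  [B₀.idx + 17]
18. n8.wid = false  [B₀.idx > -6]
19. n9.cnt = 29  [terminal]
20. n10.lab = 10  [terminal]
21. n11.tag = 26  [terminal]
22. n8.fin = "xv"  ["xv"]
23. n12.acc = "yr"  ["yr"]
24. n12.idx = 7  [len(C.fin) + 5]
25. n12.val = 6  [B₀.idx + 12]
26. n13.lab = 30  [terminal]
27. n14.off = "mw"  [terminal]
28. n12.lim = false  [B.idx > 7]
29. n4.lim = false  [B₀.idx > -6]
30. n15.off = "zu"  [terminal]
31. n2.acc = false  [A.env > -8]
32. n17.off = "nq"  [terminal]
33. n18.mk = -9  [len(a.off) - 11]
34. n18.wid = true  [true]
35. n19.live = -4  [-4]
36. n19.env = -6  [C.mk + 3]
37. n19.key = 20  [C.mk + 29]
38. n20.off = "uu"  [terminal]
39. n21.tag = 30  [terminal]
40. n19.acc = false  [A.env == h.tag]
41. n18.fin = "km"  ["km"]
42. n16.key = -9  [-9]
43. n16.lab = 26  [len(a.off) + 24]
44. n1.acc = true  [S.key > -10]
45. n22.tag = 21  [terminal]
46. n23.acc = "zy"  ["zy"]
47. n23.idx = -8  [h.tag * -1 + 13]
48. n23.val = 9  [h.tag - 12]
49. n24.tag = 4  [terminal]
50. n23.lim = false  [h.tag > 4]
51. n0.key = 28  [h.tag + 7]
52. n0.lab = 18  [h.tag * 3 - 45]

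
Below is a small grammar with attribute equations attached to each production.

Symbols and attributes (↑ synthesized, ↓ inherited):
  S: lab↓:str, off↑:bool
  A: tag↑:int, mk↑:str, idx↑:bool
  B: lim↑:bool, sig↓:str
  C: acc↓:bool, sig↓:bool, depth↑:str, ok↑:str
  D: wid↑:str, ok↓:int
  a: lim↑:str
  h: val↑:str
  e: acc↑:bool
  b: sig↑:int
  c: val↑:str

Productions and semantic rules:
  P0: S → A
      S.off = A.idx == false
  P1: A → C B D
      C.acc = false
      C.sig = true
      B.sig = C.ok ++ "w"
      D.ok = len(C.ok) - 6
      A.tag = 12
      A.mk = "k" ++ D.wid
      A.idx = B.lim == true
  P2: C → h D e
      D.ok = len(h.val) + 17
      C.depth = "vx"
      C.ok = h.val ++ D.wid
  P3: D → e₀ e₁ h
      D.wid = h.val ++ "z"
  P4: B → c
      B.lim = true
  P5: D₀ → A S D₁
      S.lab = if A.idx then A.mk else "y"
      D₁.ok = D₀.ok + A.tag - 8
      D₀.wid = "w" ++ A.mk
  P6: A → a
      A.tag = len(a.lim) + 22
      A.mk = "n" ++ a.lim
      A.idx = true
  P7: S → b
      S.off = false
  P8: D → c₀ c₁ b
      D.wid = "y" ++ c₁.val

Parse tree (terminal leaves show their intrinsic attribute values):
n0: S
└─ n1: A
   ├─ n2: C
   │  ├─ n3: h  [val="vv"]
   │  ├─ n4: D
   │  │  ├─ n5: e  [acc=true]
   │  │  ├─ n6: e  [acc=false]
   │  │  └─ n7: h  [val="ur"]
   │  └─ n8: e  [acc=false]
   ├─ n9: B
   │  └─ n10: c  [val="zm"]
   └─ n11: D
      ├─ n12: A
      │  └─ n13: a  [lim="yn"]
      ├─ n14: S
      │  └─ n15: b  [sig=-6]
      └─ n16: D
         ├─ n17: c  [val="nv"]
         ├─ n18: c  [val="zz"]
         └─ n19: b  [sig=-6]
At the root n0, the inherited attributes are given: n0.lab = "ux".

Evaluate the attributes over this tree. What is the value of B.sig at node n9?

"vvurzw"

1. n0.lab = "ux"  [given at root]
2. n2.acc = false  [false]
3. n2.sig = true  [true]
4. n3.val = "vv"  [terminal]
5. n4.ok = 19  [len(h.val) + 17]
6. n5.acc = true  [terminal]
7. n6.acc = false  [terminal]
8. n7.val = "ur"  [terminal]
9. n4.wid = "urz"  [h.val ++ "z"]
10. n8.acc = false  [terminal]
11. n2.depth = "vx"  ["vx"]
12. n2.ok = "vvurz"  [h.val ++ D.wid]
13. n9.sig = "vvurzw"  [C.ok ++ "w"]
14. n10.val = "zm"  [terminal]
15. n9.lim = true  [true]
16. n11.ok = -1  [len(C.ok) - 6]
17. n13.lim = "yn"  [terminal]
18. n12.tag = 24  [len(a.lim) + 22]
19. n12.mk = "nyn"  ["n" ++ a.lim]
20. n12.idx = true  [true]
21. n14.lab = "nyn"  [if A.idx then A.mk else "y"]
22. n15.sig = -6  [terminal]
23. n14.off = false  [false]
24. n16.ok = 15  [D₀.ok + A.tag - 8]
25. n17.val = "nv"  [terminal]
26. n18.val = "zz"  [terminal]
27. n19.sig = -6  [terminal]
28. n16.wid = "yzz"  ["y" ++ c₁.val]
29. n11.wid = "wnyn"  ["w" ++ A.mk]
30. n1.tag = 12  [12]
31. n1.mk = "kwnyn"  ["k" ++ D.wid]
32. n1.idx = true  [B.lim == true]
33. n0.off = false  [A.idx == false]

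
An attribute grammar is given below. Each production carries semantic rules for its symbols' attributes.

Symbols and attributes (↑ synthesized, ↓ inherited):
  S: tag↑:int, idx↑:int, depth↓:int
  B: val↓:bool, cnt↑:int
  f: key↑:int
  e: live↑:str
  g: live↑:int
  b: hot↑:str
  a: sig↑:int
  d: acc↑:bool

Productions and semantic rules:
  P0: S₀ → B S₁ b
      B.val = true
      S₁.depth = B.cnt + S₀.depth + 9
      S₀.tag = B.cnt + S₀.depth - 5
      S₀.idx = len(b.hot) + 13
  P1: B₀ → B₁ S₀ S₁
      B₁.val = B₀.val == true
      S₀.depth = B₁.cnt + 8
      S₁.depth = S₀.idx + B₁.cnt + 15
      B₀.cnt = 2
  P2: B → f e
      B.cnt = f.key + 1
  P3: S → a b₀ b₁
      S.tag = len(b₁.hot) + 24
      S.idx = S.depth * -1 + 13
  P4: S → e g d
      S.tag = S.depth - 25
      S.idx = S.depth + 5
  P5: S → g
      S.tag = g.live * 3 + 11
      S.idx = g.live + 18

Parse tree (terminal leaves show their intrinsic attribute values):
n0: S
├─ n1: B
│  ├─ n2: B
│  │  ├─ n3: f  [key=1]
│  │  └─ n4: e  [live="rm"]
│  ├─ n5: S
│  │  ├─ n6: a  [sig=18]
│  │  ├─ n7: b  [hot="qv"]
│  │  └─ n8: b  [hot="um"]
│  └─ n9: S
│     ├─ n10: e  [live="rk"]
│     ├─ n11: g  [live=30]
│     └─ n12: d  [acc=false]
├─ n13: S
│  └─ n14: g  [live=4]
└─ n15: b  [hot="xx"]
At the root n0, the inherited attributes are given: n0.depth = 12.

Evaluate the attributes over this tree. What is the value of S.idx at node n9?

1. n0.depth = 12  [given at root]
2. n1.val = true  [true]
3. n2.val = true  [B₀.val == true]
4. n3.key = 1  [terminal]
5. n4.live = "rm"  [terminal]
6. n2.cnt = 2  [f.key + 1]
7. n5.depth = 10  [B₁.cnt + 8]
8. n6.sig = 18  [terminal]
9. n7.hot = "qv"  [terminal]
10. n8.hot = "um"  [terminal]
11. n5.tag = 26  [len(b₁.hot) + 24]
12. n5.idx = 3  [S.depth * -1 + 13]
13. n9.depth = 20  [S₀.idx + B₁.cnt + 15]
14. n10.live = "rk"  [terminal]
15. n11.live = 30  [terminal]
16. n12.acc = false  [terminal]
17. n9.tag = -5  [S.depth - 25]
18. n9.idx = 25  [S.depth + 5]
19. n1.cnt = 2  [2]
20. n13.depth = 23  [B.cnt + S₀.depth + 9]
21. n14.live = 4  [terminal]
22. n13.tag = 23  [g.live * 3 + 11]
23. n13.idx = 22  [g.live + 18]
24. n15.hot = "xx"  [terminal]
25. n0.tag = 9  [B.cnt + S₀.depth - 5]
26. n0.idx = 15  [len(b.hot) + 13]

25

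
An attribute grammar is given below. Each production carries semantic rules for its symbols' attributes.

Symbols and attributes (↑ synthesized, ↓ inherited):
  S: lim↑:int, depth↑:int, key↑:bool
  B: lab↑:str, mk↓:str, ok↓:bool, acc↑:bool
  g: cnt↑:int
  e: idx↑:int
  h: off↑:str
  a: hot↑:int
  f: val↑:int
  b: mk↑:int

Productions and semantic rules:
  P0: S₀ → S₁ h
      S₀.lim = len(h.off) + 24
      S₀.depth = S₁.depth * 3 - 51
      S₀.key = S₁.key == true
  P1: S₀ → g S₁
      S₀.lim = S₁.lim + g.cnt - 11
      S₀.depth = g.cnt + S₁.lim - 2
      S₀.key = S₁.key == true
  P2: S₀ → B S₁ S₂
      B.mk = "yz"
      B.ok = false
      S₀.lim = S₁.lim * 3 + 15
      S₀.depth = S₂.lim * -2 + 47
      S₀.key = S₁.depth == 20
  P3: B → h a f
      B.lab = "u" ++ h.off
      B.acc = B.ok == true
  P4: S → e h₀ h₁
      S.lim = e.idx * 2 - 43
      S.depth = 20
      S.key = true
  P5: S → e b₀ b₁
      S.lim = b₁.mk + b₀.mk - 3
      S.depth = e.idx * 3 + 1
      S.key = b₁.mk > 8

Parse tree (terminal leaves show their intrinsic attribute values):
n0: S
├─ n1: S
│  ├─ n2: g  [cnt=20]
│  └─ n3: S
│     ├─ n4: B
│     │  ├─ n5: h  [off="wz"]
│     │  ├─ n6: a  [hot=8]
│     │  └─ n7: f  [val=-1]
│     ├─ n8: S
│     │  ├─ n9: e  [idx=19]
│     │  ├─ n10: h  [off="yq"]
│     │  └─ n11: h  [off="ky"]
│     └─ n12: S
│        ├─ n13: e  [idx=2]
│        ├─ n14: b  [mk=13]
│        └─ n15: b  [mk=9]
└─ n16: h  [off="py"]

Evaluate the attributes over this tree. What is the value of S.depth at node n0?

3

1. n2.cnt = 20  [terminal]
2. n4.mk = "yz"  ["yz"]
3. n4.ok = false  [false]
4. n5.off = "wz"  [terminal]
5. n6.hot = 8  [terminal]
6. n7.val = -1  [terminal]
7. n4.lab = "uwz"  ["u" ++ h.off]
8. n4.acc = false  [B.ok == true]
9. n9.idx = 19  [terminal]
10. n10.off = "yq"  [terminal]
11. n11.off = "ky"  [terminal]
12. n8.lim = -5  [e.idx * 2 - 43]
13. n8.depth = 20  [20]
14. n8.key = true  [true]
15. n13.idx = 2  [terminal]
16. n14.mk = 13  [terminal]
17. n15.mk = 9  [terminal]
18. n12.lim = 19  [b₁.mk + b₀.mk - 3]
19. n12.depth = 7  [e.idx * 3 + 1]
20. n12.key = true  [b₁.mk > 8]
21. n3.lim = 0  [S₁.lim * 3 + 15]
22. n3.depth = 9  [S₂.lim * -2 + 47]
23. n3.key = true  [S₁.depth == 20]
24. n1.lim = 9  [S₁.lim + g.cnt - 11]
25. n1.depth = 18  [g.cnt + S₁.lim - 2]
26. n1.key = true  [S₁.key == true]
27. n16.off = "py"  [terminal]
28. n0.lim = 26  [len(h.off) + 24]
29. n0.depth = 3  [S₁.depth * 3 - 51]
30. n0.key = true  [S₁.key == true]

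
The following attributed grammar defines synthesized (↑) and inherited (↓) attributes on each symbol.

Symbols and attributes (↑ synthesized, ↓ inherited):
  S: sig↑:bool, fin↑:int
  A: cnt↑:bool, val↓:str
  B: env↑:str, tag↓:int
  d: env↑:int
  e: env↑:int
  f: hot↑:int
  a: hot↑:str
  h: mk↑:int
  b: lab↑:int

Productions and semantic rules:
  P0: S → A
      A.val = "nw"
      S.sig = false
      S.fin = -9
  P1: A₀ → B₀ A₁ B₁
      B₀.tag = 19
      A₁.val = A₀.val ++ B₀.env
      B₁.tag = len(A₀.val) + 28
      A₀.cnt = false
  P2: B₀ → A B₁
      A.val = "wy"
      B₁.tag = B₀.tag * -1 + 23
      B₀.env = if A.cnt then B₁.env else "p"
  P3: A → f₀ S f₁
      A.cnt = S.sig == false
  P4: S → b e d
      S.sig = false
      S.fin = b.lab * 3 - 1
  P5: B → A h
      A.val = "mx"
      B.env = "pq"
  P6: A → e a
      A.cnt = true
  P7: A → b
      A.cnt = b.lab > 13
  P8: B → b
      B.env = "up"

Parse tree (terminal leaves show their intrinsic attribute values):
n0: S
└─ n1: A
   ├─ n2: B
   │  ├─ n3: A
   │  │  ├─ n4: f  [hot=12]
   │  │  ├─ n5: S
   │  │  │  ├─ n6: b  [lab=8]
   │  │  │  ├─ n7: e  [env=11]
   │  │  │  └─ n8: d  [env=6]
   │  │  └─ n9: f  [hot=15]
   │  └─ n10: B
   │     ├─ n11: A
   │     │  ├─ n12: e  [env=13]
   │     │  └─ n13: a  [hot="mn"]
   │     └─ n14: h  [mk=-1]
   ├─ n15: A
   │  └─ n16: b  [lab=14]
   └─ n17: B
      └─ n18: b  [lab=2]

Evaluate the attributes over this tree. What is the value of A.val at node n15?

"nwpq"

1. n1.val = "nw"  ["nw"]
2. n2.tag = 19  [19]
3. n3.val = "wy"  ["wy"]
4. n4.hot = 12  [terminal]
5. n6.lab = 8  [terminal]
6. n7.env = 11  [terminal]
7. n8.env = 6  [terminal]
8. n5.sig = false  [false]
9. n5.fin = 23  [b.lab * 3 - 1]
10. n9.hot = 15  [terminal]
11. n3.cnt = true  [S.sig == false]
12. n10.tag = 4  [B₀.tag * -1 + 23]
13. n11.val = "mx"  ["mx"]
14. n12.env = 13  [terminal]
15. n13.hot = "mn"  [terminal]
16. n11.cnt = true  [true]
17. n14.mk = -1  [terminal]
18. n10.env = "pq"  ["pq"]
19. n2.env = "pq"  [if A.cnt then B₁.env else "p"]
20. n15.val = "nwpq"  [A₀.val ++ B₀.env]
21. n16.lab = 14  [terminal]
22. n15.cnt = true  [b.lab > 13]
23. n17.tag = 30  [len(A₀.val) + 28]
24. n18.lab = 2  [terminal]
25. n17.env = "up"  ["up"]
26. n1.cnt = false  [false]
27. n0.sig = false  [false]
28. n0.fin = -9  [-9]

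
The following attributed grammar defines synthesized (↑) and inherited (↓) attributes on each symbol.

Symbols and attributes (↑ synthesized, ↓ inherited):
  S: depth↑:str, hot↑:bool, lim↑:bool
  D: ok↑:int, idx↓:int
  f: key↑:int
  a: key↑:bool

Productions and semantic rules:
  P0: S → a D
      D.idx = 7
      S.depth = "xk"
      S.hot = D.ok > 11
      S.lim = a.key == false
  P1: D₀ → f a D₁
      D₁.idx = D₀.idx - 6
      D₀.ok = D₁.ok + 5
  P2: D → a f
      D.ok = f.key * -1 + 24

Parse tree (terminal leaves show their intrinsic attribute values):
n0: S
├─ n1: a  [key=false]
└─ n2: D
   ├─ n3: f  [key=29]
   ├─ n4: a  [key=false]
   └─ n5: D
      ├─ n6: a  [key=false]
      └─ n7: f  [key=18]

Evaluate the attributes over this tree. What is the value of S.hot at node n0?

false

1. n1.key = false  [terminal]
2. n2.idx = 7  [7]
3. n3.key = 29  [terminal]
4. n4.key = false  [terminal]
5. n5.idx = 1  [D₀.idx - 6]
6. n6.key = false  [terminal]
7. n7.key = 18  [terminal]
8. n5.ok = 6  [f.key * -1 + 24]
9. n2.ok = 11  [D₁.ok + 5]
10. n0.depth = "xk"  ["xk"]
11. n0.hot = false  [D.ok > 11]
12. n0.lim = true  [a.key == false]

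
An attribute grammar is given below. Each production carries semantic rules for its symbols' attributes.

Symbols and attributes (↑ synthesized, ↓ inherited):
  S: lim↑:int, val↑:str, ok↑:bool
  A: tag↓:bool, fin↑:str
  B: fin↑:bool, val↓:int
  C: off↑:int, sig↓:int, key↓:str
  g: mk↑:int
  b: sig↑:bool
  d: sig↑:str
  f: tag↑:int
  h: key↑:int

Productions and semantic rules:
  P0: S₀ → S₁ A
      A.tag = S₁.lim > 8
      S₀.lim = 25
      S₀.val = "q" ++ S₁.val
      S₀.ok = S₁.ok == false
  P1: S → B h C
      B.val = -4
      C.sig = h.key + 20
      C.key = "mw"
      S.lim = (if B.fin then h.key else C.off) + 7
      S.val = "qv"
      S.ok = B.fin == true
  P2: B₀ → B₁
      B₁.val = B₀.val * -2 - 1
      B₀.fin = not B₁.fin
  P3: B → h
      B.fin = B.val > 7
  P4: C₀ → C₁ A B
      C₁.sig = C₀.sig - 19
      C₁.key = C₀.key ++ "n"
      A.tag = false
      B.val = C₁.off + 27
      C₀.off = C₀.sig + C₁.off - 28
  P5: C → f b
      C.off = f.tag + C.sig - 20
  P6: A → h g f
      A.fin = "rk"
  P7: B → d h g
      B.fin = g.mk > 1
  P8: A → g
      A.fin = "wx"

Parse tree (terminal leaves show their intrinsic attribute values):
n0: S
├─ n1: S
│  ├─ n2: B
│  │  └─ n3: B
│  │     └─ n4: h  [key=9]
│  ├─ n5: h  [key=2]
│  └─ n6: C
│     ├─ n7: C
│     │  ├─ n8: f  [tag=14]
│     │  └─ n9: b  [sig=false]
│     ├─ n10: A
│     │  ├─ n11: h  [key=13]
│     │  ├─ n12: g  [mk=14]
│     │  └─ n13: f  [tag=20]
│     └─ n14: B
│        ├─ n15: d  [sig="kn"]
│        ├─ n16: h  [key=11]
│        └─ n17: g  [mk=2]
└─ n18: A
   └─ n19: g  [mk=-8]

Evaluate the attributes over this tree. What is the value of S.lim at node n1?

9

1. n2.val = -4  [-4]
2. n3.val = 7  [B₀.val * -2 - 1]
3. n4.key = 9  [terminal]
4. n3.fin = false  [B.val > 7]
5. n2.fin = true  [not B₁.fin]
6. n5.key = 2  [terminal]
7. n6.sig = 22  [h.key + 20]
8. n6.key = "mw"  ["mw"]
9. n7.sig = 3  [C₀.sig - 19]
10. n7.key = "mwn"  [C₀.key ++ "n"]
11. n8.tag = 14  [terminal]
12. n9.sig = false  [terminal]
13. n7.off = -3  [f.tag + C.sig - 20]
14. n10.tag = false  [false]
15. n11.key = 13  [terminal]
16. n12.mk = 14  [terminal]
17. n13.tag = 20  [terminal]
18. n10.fin = "rk"  ["rk"]
19. n14.val = 24  [C₁.off + 27]
20. n15.sig = "kn"  [terminal]
21. n16.key = 11  [terminal]
22. n17.mk = 2  [terminal]
23. n14.fin = true  [g.mk > 1]
24. n6.off = -9  [C₀.sig + C₁.off - 28]
25. n1.lim = 9  [(if B.fin then h.key else C.off) + 7]
26. n1.val = "qv"  ["qv"]
27. n1.ok = true  [B.fin == true]
28. n18.tag = true  [S₁.lim > 8]
29. n19.mk = -8  [terminal]
30. n18.fin = "wx"  ["wx"]
31. n0.lim = 25  [25]
32. n0.val = "qqv"  ["q" ++ S₁.val]
33. n0.ok = false  [S₁.ok == false]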